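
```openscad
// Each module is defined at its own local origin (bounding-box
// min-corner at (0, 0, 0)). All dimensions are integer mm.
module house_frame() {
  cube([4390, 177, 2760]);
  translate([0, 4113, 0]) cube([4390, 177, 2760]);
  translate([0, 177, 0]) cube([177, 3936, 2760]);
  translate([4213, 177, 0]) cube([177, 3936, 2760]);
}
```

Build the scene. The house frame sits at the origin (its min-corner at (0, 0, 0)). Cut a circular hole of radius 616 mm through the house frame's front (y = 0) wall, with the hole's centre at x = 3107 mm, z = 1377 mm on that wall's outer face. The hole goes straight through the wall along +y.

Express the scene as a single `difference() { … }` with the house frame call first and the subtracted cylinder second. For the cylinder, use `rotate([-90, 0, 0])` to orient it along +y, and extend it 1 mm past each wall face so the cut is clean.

difference() {
  house_frame();
  translate([3107, -1, 1377]) rotate([-90, 0, 0]) cylinder(h = 179, r = 616);
}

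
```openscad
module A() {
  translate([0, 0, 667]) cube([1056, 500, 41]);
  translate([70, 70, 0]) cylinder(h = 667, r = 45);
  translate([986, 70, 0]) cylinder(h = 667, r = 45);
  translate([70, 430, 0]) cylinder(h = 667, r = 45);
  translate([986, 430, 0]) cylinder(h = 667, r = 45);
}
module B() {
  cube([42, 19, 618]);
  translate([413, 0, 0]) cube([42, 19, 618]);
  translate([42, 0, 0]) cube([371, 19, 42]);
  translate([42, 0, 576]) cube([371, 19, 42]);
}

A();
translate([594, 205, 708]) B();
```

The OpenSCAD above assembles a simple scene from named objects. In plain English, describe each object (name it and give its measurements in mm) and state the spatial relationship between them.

A is a table with a 1056×500 mm rectangular top, 41 mm thick, top surface at z = 708 mm, supported by four round legs of 90 mm diameter, each leg's bounding box inset 25 mm from the nearest pair of top edges, running from the floor.

B is a picture frame with a 371×534 mm rectangular opening (x by z) and a uniform 42 mm border on every side. Frame depth is 19 mm along y. It is built from two vertical stiles running the full outside height and two horizontal rails spanning the gap between the stiles.

The picture frame is on top of the table.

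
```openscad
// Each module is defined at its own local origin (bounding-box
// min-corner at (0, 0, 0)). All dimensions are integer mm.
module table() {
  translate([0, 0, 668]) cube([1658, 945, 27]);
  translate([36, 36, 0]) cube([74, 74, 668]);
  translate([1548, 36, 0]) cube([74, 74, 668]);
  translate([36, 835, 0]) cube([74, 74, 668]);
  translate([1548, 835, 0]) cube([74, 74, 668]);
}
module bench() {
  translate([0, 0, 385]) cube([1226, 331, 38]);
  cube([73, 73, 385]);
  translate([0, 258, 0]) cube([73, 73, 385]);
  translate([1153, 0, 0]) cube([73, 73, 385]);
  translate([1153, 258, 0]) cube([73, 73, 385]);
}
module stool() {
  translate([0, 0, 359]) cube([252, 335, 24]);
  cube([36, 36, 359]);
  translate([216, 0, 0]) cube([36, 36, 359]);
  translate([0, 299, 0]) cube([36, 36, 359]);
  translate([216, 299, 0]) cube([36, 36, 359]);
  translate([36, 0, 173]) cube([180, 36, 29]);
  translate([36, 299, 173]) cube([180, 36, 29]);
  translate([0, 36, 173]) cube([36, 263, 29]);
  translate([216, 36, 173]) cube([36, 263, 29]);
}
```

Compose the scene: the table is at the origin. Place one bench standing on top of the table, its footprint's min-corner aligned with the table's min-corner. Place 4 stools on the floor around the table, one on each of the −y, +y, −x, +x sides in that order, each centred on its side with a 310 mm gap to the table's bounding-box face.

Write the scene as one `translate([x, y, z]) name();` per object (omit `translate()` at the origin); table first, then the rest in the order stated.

table();
translate([0, 0, 695]) bench();
translate([703, -645, 0]) stool();
translate([703, 1255, 0]) stool();
translate([-562, 305, 0]) stool();
translate([1968, 305, 0]) stool();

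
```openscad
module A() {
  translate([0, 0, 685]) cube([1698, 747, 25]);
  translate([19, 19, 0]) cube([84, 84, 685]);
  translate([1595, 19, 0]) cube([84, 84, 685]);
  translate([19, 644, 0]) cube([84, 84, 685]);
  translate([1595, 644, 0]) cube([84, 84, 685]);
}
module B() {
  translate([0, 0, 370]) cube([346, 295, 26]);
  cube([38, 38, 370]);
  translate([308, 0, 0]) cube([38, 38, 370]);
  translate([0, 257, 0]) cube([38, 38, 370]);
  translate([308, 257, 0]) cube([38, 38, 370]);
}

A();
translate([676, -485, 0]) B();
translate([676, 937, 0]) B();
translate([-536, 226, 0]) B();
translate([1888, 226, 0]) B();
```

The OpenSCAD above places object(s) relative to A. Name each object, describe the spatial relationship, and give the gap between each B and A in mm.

Each stool's nearest face is 190 mm from the table's bounding box.

A is a table. B is a stool. Four stools sit around the table at the −y, +y, −x, +x sides. The gap between each stool and the table is 190 mm.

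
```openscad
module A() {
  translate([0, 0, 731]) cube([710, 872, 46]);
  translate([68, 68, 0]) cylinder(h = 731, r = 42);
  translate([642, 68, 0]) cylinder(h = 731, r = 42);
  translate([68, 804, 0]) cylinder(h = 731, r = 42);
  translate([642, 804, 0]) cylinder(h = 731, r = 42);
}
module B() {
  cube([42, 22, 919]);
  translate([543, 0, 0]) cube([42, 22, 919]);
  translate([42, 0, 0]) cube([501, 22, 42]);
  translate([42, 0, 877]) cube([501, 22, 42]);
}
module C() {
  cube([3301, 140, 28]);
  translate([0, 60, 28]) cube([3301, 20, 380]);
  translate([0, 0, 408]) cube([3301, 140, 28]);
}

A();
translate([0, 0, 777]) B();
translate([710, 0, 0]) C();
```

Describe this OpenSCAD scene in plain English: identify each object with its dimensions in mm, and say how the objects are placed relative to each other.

A is a table: top 710 mm (x) × 872 mm (y), 46 mm thick, upper face at z = 777 mm, on four round legs of 84 mm diameter, each leg's bounding box inset 26 mm from the nearest pair of top edges, running from z = 0 to the bottom of the top.

B is a rectangular picture frame lying in the x–z plane (depth along y). The opening is 501 mm wide (x) by 835 mm tall (z), surrounded by a border 42 mm wide on all four sides. The frame is 22 mm deep and is made of two full-height vertical stiles with two horizontal rails fitted between them.

C is an I-beam lying along x, 3301 mm long. Overall section height 436 mm. Two flanges 140 mm wide (y) and 28 mm thick, one on the floor and one at the top; a web 20 mm thick runs between them, centred on the flange width.

The picture frame is on top of the table. The I-beam is against the table's +x side, with their −y faces flush.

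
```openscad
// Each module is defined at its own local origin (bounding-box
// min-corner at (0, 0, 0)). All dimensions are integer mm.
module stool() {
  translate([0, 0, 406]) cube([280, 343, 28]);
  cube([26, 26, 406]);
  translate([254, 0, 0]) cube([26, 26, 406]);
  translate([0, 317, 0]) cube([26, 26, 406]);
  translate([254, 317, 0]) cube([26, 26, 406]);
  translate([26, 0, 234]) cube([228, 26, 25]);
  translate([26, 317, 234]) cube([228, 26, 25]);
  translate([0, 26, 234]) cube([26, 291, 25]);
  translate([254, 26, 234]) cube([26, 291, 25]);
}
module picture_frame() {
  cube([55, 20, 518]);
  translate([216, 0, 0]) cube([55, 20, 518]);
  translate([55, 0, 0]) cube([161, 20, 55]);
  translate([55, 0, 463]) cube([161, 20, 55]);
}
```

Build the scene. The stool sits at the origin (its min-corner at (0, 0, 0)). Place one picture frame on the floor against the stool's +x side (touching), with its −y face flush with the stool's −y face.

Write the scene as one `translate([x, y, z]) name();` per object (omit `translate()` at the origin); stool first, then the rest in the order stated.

stool();
translate([280, 0, 0]) picture_frame();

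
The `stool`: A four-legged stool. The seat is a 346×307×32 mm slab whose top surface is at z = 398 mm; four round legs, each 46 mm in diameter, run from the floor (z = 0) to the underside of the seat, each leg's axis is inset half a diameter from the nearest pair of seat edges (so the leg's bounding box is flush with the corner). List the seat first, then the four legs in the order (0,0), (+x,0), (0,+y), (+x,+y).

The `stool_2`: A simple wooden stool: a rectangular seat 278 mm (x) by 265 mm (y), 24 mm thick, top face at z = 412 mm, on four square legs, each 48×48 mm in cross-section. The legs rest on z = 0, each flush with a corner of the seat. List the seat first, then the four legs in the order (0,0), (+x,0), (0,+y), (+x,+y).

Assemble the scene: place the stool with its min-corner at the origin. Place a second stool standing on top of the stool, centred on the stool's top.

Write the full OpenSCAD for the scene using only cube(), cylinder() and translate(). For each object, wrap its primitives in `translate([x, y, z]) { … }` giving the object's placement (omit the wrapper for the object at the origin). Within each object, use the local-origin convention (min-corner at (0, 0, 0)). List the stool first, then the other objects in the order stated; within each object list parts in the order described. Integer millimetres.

translate([0, 0, 366]) cube([346, 307, 32]);
translate([23, 23, 0]) cylinder(h = 366, r = 23);
translate([323, 23, 0]) cylinder(h = 366, r = 23);
translate([23, 284, 0]) cylinder(h = 366, r = 23);
translate([323, 284, 0]) cylinder(h = 366, r = 23);
translate([34, 21, 398]) {
  translate([0, 0, 388]) cube([278, 265, 24]);
  cube([48, 48, 388]);
  translate([230, 0, 0]) cube([48, 48, 388]);
  translate([0, 217, 0]) cube([48, 48, 388]);
  translate([230, 217, 0]) cube([48, 48, 388]);
}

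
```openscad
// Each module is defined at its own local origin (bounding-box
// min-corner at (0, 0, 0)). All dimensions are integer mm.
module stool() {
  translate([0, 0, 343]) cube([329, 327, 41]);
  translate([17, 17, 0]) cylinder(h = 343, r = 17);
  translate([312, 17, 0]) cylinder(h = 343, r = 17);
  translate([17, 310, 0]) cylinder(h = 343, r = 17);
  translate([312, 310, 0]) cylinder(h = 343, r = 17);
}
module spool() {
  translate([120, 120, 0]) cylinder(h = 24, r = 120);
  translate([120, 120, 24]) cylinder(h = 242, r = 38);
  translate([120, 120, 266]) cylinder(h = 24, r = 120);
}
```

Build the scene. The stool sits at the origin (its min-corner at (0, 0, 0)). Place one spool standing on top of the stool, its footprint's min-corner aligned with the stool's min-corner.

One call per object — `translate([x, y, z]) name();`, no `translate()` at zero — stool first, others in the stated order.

stool();
translate([0, 0, 384]) spool();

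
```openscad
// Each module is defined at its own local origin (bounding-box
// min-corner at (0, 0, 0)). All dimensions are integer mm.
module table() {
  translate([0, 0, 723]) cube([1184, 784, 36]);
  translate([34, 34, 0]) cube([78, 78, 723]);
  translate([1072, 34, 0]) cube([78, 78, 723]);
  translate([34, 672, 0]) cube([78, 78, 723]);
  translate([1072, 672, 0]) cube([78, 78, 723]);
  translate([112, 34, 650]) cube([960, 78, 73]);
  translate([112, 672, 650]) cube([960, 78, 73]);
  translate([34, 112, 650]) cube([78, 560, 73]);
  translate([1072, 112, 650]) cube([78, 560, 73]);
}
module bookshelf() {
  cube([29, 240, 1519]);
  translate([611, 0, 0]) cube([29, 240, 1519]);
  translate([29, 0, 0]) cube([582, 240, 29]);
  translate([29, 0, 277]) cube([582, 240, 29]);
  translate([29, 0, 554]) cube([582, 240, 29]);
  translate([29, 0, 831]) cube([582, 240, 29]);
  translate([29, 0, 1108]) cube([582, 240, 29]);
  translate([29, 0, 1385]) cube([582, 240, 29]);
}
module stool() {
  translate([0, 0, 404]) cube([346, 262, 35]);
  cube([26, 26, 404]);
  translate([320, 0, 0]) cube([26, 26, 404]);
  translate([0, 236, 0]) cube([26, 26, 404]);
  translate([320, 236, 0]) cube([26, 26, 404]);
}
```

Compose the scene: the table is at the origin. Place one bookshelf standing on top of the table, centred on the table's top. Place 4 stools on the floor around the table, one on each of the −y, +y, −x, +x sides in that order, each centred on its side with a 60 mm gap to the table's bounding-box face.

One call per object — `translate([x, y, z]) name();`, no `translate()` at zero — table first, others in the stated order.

table();
translate([272, 272, 759]) bookshelf();
translate([419, -322, 0]) stool();
translate([419, 844, 0]) stool();
translate([-406, 261, 0]) stool();
translate([1244, 261, 0]) stool();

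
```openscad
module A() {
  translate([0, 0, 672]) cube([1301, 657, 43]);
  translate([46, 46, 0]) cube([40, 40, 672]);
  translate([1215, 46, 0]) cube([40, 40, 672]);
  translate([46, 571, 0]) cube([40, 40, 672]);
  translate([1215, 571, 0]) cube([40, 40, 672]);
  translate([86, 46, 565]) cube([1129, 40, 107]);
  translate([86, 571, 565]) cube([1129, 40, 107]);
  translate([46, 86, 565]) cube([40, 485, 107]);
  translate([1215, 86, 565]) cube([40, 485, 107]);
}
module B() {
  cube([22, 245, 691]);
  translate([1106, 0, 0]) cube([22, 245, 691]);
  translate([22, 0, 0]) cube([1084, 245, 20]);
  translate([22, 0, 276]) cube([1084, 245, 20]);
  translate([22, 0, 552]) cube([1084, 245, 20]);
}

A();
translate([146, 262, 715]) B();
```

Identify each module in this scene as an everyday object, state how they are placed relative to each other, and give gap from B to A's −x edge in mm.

A is a table. B is a bookshelf. The bookshelf is on top of the table. The gap from the bookshelf to the table's −x edge is 146 mm.

The bookshelf's min-x is at 146; the table's min-x is 0; gap = 146 mm.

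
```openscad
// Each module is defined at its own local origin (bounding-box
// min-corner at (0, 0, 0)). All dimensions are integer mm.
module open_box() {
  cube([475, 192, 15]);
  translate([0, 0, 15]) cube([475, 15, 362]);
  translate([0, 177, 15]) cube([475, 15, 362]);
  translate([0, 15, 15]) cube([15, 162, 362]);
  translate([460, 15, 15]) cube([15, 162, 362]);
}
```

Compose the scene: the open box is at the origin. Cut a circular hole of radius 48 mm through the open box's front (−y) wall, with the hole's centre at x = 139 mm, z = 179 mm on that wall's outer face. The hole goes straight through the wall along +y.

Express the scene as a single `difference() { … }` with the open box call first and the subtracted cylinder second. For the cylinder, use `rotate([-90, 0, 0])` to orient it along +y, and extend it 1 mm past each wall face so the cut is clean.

difference() {
  open_box();
  translate([139, -1, 179]) rotate([-90, 0, 0]) cylinder(h = 17, r = 48);
}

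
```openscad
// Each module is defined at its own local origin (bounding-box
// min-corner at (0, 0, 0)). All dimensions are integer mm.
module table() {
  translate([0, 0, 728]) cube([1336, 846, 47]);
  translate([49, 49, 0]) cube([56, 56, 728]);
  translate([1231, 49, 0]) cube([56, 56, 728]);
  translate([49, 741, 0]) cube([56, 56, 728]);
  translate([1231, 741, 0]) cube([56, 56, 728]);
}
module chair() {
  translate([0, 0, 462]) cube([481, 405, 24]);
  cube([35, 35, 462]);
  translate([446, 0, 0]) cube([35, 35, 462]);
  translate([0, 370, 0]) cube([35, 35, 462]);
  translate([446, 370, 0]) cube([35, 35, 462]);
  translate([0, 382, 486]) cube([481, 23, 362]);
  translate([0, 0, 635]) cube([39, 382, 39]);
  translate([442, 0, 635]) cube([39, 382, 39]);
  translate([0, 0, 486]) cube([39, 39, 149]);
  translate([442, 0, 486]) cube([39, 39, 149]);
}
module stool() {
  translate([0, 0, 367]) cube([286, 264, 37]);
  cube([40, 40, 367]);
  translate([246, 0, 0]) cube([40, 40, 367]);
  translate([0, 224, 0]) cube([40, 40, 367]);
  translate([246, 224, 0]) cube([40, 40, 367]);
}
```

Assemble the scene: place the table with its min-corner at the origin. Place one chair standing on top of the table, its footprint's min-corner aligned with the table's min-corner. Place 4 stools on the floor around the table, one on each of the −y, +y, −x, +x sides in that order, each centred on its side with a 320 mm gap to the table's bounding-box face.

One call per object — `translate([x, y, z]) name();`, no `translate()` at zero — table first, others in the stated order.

table();
translate([0, 0, 775]) chair();
translate([525, -584, 0]) stool();
translate([525, 1166, 0]) stool();
translate([-606, 291, 0]) stool();
translate([1656, 291, 0]) stool();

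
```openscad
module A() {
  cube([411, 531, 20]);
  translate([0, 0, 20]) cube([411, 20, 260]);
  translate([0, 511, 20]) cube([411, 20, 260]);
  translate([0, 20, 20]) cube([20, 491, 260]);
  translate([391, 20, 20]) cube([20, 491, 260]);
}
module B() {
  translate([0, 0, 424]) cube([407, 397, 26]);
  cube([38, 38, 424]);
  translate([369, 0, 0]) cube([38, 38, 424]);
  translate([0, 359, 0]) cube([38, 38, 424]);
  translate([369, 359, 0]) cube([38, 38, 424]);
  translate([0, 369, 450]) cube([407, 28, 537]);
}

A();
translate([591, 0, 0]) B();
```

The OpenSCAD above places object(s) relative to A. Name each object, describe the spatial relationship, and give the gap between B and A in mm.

A is an open box. B is a chair. The chair is on the floor beside the open box on its +x side. The gap between the chair and the open box is 180 mm.

The chair's nearest face is 180 mm from the open box's +x face.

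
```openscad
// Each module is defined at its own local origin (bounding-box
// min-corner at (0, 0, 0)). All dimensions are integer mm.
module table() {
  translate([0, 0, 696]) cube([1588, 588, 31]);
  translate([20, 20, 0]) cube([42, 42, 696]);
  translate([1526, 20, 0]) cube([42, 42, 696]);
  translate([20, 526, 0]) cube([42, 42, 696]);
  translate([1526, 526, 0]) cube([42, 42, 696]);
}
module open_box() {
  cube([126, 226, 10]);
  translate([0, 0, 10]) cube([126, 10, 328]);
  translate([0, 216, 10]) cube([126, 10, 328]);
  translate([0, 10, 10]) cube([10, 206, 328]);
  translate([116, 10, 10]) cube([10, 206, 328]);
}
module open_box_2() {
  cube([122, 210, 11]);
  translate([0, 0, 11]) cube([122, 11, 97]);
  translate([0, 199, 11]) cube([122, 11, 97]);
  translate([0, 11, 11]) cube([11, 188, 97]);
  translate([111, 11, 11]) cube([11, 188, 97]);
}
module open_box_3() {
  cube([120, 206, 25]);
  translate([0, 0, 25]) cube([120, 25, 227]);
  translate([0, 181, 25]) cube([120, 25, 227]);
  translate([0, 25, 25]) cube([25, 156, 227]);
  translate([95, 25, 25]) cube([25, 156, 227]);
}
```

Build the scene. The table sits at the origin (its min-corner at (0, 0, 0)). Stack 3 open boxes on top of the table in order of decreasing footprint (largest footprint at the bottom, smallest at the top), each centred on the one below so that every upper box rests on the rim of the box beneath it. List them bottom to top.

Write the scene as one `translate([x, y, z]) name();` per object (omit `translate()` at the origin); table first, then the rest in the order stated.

table();
translate([731, 181, 727]) open_box();
translate([733, 189, 1065]) open_box_2();
translate([734, 191, 1173]) open_box_3();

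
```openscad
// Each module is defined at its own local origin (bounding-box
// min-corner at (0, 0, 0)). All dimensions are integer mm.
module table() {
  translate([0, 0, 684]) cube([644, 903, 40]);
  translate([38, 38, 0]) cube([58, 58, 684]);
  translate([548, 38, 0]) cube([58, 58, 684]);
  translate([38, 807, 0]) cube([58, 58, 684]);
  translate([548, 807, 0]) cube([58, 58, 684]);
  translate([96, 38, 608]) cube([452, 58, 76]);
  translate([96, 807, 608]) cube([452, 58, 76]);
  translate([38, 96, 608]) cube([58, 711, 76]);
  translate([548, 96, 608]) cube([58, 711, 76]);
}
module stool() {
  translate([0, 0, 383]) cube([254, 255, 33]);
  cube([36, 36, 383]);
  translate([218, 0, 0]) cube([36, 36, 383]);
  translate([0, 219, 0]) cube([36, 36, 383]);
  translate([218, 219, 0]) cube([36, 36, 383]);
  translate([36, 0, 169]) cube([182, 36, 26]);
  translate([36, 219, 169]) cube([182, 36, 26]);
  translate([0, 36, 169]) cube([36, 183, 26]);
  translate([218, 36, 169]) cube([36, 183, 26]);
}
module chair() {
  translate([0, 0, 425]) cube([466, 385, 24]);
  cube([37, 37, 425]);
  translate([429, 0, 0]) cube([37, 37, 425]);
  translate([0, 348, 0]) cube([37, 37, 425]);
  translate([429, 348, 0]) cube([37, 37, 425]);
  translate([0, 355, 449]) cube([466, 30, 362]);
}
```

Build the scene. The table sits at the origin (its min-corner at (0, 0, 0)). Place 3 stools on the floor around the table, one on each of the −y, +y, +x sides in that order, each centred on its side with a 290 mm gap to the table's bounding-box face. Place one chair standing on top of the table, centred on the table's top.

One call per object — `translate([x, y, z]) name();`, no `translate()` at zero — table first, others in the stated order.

table();
translate([195, -545, 0]) stool();
translate([195, 1193, 0]) stool();
translate([934, 324, 0]) stool();
translate([89, 259, 724]) chair();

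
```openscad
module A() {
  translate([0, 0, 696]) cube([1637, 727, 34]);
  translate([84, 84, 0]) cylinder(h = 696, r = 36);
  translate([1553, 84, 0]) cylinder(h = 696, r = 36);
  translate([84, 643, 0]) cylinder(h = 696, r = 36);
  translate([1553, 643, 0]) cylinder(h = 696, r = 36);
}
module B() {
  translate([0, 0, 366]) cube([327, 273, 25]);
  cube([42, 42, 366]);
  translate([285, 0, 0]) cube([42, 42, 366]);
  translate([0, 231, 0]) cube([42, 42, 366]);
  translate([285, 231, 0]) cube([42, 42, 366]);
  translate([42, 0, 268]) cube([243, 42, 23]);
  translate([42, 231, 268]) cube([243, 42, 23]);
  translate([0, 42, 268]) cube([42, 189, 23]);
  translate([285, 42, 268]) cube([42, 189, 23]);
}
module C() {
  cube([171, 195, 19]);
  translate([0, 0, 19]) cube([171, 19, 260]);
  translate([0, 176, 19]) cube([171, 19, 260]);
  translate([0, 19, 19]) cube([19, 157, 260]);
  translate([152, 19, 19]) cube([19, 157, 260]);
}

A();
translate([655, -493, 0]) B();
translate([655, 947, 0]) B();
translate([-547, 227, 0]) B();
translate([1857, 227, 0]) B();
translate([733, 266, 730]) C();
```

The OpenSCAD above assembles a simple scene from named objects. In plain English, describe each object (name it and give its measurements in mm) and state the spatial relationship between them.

A is a table: top 1637 mm (x) × 727 mm (y), 34 mm thick, upper face at z = 730 mm, on four round legs of 72 mm diameter, each leg's bounding box inset 48 mm from the nearest pair of top edges, running from z = 0 to the bottom of the top.

B is a simple wooden stool: a rectangular seat 327 mm (x) by 273 mm (y), 25 mm thick, top face at z = 391 mm, on four square legs, each 42×42 mm in cross-section. The legs rest on z = 0, each flush with a corner of the seat. Four stretchers, 42 mm wide and 23 mm tall, connect adjacent legs with their undersides at z = 268 mm, each running between the inner faces of the legs it joins and aligned with the legs' outer faces on the other axis.

C is an open storage box with external size 171×195×279 mm and wall thickness 19 mm (the base is also 19 mm thick). The base covers the whole footprint; the four walls stand on the base, with the y-facing walls full-width and the x-facing walls fitting between their inner faces.

Four stools sit around the table at the −y, +y, −x, +x sides. The open box is on top of the table, centred.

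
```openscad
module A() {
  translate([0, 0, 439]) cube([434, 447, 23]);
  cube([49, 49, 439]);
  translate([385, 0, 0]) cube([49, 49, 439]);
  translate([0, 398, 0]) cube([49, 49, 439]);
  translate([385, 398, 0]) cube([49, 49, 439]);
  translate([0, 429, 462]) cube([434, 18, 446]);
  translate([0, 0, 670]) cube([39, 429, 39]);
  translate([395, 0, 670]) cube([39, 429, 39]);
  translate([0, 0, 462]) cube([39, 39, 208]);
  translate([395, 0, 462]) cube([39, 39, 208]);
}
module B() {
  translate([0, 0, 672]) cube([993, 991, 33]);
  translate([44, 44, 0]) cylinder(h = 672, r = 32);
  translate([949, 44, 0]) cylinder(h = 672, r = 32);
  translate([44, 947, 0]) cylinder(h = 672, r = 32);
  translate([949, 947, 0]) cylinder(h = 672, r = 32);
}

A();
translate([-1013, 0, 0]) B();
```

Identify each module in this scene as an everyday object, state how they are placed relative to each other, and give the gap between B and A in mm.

The table's nearest face is 20 mm from the chair's −x face.

A is a chair. B is a table. The table is on the floor beside the chair on its −x side. The gap between the table and the chair is 20 mm.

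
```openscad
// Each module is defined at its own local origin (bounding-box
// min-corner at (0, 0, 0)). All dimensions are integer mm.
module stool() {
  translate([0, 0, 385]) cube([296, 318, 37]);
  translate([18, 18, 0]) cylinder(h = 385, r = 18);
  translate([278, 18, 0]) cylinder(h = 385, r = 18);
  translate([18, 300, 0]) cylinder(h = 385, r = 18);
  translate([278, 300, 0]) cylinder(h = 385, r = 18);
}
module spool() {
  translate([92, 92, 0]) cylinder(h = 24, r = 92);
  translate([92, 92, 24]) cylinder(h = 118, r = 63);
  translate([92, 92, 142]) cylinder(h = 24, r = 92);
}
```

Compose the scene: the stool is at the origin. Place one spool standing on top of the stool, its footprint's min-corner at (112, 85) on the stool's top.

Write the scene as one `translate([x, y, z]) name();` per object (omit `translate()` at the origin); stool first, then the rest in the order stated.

stool();
translate([112, 85, 422]) spool();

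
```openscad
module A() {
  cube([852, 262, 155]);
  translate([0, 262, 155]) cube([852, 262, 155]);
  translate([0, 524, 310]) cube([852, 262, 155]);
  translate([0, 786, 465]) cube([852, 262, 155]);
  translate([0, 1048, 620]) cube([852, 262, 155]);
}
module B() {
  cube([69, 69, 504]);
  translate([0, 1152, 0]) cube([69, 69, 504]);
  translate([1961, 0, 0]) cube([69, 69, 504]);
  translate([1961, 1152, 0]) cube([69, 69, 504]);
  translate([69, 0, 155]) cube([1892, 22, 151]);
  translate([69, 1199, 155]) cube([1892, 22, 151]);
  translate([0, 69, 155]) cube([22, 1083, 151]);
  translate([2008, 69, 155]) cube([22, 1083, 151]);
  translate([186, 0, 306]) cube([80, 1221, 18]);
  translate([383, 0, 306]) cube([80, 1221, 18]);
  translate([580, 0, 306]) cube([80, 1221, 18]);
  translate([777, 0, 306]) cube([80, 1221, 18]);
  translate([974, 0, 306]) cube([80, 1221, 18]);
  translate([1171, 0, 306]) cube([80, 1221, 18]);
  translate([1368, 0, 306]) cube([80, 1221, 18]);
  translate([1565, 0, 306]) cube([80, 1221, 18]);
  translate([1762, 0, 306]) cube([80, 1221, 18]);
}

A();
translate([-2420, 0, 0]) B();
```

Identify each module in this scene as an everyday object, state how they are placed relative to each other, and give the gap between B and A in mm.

The bed frame's nearest face is 390 mm from the staircase's −x face.

A is a staircase. B is a bed frame. The bed frame is on the floor beside the staircase on its −x side. The gap between the bed frame and the staircase is 390 mm.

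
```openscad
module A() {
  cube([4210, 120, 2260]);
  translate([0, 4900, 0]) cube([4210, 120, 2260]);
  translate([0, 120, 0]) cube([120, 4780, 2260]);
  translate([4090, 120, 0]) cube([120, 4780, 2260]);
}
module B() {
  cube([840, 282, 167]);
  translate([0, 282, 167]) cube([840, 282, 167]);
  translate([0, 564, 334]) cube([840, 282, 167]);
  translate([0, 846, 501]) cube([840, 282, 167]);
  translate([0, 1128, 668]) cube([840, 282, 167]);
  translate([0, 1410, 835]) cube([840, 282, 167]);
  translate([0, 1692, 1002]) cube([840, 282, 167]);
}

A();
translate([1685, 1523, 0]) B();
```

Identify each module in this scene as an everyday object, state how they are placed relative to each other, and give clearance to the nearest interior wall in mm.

Clearances: x = 1565, y = 1403; minimum 1403 mm.

A is a house frame. B is a staircase. The staircase sits inside the house frame, centred. The clearance to the nearest interior wall is 1403 mm.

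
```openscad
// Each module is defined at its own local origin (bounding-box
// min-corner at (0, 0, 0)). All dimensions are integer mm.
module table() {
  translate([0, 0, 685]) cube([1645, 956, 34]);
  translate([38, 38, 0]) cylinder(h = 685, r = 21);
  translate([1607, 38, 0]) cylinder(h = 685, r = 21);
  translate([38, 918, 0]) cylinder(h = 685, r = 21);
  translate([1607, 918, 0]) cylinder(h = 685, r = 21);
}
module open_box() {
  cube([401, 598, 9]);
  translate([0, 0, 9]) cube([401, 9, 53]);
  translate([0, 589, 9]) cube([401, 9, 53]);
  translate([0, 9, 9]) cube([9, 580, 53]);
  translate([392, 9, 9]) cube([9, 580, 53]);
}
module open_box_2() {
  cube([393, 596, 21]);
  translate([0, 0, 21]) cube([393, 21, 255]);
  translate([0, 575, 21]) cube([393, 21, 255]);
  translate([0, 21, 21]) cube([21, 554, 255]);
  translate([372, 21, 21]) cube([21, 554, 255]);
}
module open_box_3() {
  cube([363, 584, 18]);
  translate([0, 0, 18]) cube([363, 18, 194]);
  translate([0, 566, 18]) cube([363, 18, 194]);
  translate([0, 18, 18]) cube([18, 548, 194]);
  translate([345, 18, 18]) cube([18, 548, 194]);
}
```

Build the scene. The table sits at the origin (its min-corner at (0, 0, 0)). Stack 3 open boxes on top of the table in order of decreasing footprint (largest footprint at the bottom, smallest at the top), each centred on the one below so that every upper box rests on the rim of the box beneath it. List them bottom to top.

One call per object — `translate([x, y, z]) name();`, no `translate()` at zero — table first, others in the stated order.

table();
translate([622, 179, 719]) open_box();
translate([626, 180, 781]) open_box_2();
translate([641, 186, 1057]) open_box_3();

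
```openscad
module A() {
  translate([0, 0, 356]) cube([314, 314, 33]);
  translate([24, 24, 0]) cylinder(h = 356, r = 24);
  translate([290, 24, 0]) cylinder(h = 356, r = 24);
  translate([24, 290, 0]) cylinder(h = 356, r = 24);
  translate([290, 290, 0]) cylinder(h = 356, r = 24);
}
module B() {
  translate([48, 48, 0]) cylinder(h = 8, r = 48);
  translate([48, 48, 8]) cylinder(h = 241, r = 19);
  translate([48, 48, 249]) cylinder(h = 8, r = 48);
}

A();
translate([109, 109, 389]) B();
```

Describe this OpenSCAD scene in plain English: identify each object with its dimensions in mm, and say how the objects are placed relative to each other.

A is a simple wooden stool: a rectangular seat 314 mm (x) by 314 mm (y), 33 mm thick, top face at z = 389 mm, on four round legs, each 48 mm in diameter. The legs rest on z = 0, each leg's axis is inset half a diameter from the nearest pair of seat edges (so the leg's bounding box is flush with the corner).

B is a spool: two coaxial disc flanges of radius 48 mm and thickness 8 mm, joined by a core cylinder of radius 19 mm and height 241 mm. The lower flange rests on z = 0 and the three cylinders share a vertical axis.

The spool is on top of the stool, centred.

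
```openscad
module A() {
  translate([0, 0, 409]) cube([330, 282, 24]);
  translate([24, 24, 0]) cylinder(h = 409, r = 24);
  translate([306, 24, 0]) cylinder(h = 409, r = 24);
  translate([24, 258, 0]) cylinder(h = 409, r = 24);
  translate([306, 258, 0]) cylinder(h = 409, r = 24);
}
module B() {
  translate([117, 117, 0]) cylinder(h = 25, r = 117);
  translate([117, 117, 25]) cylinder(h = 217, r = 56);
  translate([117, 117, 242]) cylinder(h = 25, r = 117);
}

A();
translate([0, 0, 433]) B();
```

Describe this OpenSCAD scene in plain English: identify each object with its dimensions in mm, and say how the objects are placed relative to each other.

A is a four-legged stool. The seat is 330×282 mm, 24 mm thick, top at z = 433 mm. It stands on four round legs, each 48 mm in diameter, from z = 0 to the seat underside, each leg's axis is inset half a diameter from the nearest pair of seat edges (so the leg's bounding box is flush with the corner).

B is a spool: two coaxial disc flanges of radius 117 mm and thickness 25 mm, joined by a core cylinder of radius 56 mm and height 217 mm. The lower flange rests on z = 0 and the three cylinders share a vertical axis.

The spool is on top of the stool.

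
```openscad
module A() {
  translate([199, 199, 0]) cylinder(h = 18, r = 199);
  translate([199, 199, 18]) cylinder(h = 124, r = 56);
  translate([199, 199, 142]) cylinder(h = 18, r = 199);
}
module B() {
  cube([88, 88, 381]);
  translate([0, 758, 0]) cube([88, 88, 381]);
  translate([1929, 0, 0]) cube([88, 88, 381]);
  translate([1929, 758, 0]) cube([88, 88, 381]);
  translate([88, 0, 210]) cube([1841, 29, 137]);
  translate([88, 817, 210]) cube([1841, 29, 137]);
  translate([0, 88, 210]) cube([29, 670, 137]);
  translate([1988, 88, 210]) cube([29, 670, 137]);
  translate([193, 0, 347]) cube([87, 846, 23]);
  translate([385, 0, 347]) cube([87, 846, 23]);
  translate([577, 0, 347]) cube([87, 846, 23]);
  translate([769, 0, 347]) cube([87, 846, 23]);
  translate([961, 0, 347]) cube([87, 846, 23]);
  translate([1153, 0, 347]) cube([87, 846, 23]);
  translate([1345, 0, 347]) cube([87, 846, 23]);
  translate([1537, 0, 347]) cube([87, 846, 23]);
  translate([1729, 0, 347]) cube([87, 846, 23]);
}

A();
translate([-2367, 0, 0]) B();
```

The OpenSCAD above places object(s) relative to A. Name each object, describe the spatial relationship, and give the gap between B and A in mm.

The bed frame's nearest face is 350 mm from the spool's −x face.

A is a spool. B is a bed frame. The bed frame is on the floor beside the spool on its −x side. The gap between the bed frame and the spool is 350 mm.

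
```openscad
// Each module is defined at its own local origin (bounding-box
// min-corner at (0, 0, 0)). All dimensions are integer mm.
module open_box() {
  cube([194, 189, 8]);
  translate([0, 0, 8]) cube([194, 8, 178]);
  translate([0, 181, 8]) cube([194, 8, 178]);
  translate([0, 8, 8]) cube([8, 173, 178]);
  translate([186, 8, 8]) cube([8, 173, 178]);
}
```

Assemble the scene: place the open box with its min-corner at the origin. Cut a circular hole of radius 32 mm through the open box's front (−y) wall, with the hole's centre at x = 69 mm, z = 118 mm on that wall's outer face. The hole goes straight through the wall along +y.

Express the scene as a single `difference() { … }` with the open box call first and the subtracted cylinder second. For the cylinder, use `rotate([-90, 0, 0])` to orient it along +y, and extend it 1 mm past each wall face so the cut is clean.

difference() {
  open_box();
  translate([69, -1, 118]) rotate([-90, 0, 0]) cylinder(h = 10, r = 32);
}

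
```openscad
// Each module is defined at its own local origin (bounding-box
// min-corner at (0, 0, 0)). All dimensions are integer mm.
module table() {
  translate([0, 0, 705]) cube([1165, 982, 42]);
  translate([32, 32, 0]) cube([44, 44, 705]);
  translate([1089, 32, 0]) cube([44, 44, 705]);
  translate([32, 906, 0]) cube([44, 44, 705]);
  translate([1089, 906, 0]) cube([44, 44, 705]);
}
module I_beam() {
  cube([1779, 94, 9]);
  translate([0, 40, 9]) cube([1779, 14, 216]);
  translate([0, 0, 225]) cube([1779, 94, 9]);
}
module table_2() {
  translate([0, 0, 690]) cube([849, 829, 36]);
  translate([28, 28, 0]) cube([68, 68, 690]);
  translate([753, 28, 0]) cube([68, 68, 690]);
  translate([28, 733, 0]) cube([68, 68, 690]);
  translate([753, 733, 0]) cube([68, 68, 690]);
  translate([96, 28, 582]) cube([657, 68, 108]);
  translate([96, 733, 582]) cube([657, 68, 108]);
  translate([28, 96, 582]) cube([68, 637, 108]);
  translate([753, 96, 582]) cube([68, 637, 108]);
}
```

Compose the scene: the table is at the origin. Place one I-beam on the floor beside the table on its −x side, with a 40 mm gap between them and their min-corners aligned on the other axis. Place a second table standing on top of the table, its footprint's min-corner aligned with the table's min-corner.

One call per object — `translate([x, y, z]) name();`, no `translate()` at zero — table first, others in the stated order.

table();
translate([-1819, 0, 0]) I_beam();
translate([0, 0, 747]) table_2();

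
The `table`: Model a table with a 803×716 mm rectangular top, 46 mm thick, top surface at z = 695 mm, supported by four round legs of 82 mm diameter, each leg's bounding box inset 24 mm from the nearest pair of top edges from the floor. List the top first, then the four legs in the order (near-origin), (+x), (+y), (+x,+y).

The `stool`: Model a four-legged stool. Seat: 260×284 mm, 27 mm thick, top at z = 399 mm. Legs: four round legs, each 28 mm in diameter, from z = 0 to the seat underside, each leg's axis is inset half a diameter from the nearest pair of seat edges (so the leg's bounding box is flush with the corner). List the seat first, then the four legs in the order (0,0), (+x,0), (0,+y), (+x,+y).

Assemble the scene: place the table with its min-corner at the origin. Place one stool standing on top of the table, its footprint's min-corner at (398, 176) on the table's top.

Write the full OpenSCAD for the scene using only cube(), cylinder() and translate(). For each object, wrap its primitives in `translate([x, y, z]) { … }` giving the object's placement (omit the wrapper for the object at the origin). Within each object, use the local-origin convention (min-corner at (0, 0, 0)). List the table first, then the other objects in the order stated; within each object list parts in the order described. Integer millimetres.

translate([0, 0, 649]) cube([803, 716, 46]);
translate([65, 65, 0]) cylinder(h = 649, r = 41);
translate([738, 65, 0]) cylinder(h = 649, r = 41);
translate([65, 651, 0]) cylinder(h = 649, r = 41);
translate([738, 651, 0]) cylinder(h = 649, r = 41);
translate([398, 176, 695]) {
  translate([0, 0, 372]) cube([260, 284, 27]);
  translate([14, 14, 0]) cylinder(h = 372, r = 14);
  translate([246, 14, 0]) cylinder(h = 372, r = 14);
  translate([14, 270, 0]) cylinder(h = 372, r = 14);
  translate([246, 270, 0]) cylinder(h = 372, r = 14);
}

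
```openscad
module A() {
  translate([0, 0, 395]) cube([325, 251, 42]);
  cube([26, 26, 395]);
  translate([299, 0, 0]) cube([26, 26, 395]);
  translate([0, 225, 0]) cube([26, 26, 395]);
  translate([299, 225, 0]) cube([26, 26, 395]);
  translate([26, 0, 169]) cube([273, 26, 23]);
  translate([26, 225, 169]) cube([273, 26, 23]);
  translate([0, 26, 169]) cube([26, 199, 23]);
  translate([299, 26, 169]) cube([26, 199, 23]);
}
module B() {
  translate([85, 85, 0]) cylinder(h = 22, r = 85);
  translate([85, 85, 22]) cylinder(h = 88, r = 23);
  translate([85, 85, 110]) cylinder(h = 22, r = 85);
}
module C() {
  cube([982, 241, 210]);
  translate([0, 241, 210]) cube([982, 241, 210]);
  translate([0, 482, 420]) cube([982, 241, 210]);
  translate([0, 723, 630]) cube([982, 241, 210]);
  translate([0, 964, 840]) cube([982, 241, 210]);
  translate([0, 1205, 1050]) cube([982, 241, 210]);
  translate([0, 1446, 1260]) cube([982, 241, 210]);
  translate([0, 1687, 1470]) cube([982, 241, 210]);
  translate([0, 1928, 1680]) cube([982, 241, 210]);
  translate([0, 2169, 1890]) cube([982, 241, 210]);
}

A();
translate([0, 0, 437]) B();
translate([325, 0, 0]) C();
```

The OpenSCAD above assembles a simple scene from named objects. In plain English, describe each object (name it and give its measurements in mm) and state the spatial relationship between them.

A is a simple wooden stool: a rectangular seat 325 mm (x) by 251 mm (y), 42 mm thick, top face at z = 437 mm, on four square legs, each 26×26 mm in cross-section. The legs rest on z = 0, each flush with a corner of the seat. Four stretchers, 26 mm wide and 23 mm tall, connect adjacent legs with their undersides at z = 169 mm, each running between the inner faces of the legs it joins and aligned with the legs' outer faces on the other axis.

B is a spool: two coaxial disc flanges of radius 85 mm and thickness 22 mm, joined by a core cylinder of radius 23 mm and height 88 mm. The lower flange rests on z = 0 and the three cylinders share a vertical axis.

C is a straight staircase of 10 solid steps. Each step is 982 mm wide (x), 241 mm deep (y, the going) and 210 mm tall (the rise). The first step rests on the floor; each subsequent step sits one going further in +y and one rise higher in +z, directly behind and above the previous step with no overlap.

The spool is on top of the stool. The staircase is against the stool's +x side, with their −y faces flush.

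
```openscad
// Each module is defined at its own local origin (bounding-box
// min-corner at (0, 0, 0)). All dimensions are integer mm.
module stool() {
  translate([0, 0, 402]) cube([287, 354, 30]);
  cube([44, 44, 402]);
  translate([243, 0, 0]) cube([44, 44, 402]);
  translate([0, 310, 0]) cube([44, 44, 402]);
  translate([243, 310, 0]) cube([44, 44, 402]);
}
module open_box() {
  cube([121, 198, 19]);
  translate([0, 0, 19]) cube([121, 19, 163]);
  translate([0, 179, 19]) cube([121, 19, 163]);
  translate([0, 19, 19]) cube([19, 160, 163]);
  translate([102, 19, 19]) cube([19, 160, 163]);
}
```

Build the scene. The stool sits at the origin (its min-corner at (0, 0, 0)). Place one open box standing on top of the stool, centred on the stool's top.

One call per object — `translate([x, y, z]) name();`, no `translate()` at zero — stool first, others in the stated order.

stool();
translate([83, 78, 432]) open_box();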